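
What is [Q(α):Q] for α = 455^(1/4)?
[Q(α):Q] = 4

α is a root of x^4 - 455. By Eisenstein's criterion at the prime p = 5 (which divides the constant term 455 but p^2 = 25 does not, since 455 is squarefree), x^4 - 455 is irreducible over Q. Hence [Q(α):Q] = 4.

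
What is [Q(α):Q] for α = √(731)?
[Q(α):Q] = 2

[Q(α):Q] equals the degree of the minimal polynomial of α. Here α^2 = 731 and x^2 - 731 is irreducible (d = 731 is squarefree, ≠ 1, hence not a square), so deg(m_α) = 2. Thus [Q(α):Q] = 2.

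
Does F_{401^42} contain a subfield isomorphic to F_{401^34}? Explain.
No: F_{401^34} is not a subfield of F_{401^42}

F_{p^m} embeds in F_{p^n} iff m | n. Here 34 ∤ 42 (since 42 = 1·34 + 8 with remainder 8 ≠ 0), so F_{401^34} is not a subfield of F_{401^42}. Equivalently: if it were, the tower law would give 34 = [F_{401^34}:F_401] dividing [F_{401^42}:F_401] = 42, contradiction.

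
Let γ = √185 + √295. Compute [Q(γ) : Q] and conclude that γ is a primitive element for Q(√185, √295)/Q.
[Q(γ) : Q] = 4 (equivalently, Q(γ) = Q(√185, √295))

Obviously Q(γ) ⊆ Q(√185, √295), and [Q(√185, √295):Q] = 4 (since 185, 295 are distinct squarefree integers > 1 with 54575 not a perfect square). To show equality we compute the minimal polynomial of γ. From γ = √185 + √295: γ^2 = 185 + 2√(54575) + 295 = 480 + 2√(54575), so γ^2 - 480 = 2√(54575); squaring, (γ^2 - 480)^2 = 4·54575, i.e. γ^4 - 960γ^2 + 230400 - 218300 = 0, i.e. γ^4 - 960γ^2 + 12100 = 0. So γ is a root of x^4 - 960x^2 + 12100. This polynomial is irreducible over Q: it has no rational root (each ±√185 ± √295 is irrational), and any factorization into two quadratics over Q would force √(54575) ∈ Q (pairing opposite roots) or √185, √295 ∈ Q (other pairings), all impossible. Hence [Q(γ):Q] = 4 = [Q(√185, √295):Q], so Q(γ) = Q(√185, √295).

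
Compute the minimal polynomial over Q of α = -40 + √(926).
m_α(x) = x^2 + 80x + 674

From α + 40 = √(926), squaring gives (α + 40)^2 = 926, i.e. α^2 + 80α + 1600 = 926, so α^2 + 80α + 674 = 0. The discriminant of x^2 + 80x + 674 is (80)^2 - 4·(674) = 6400 - 2696 = 3704, and 4·(926) is not a perfect square in Q since 926 is squarefree and ≠ 1. Hence x^2 + 80x + 674 is irreducible over Q and is the minimal polynomial of α.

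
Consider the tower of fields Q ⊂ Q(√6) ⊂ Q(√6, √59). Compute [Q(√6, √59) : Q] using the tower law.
[Q(√6, √59) : Q] = 4

[Q(√6):Q] = 2 (min poly x^2 - 6, irreducible since 6 is squarefree > 1). For the top step, suppose √59 ∈ Q(√6), say √59 = c + d√6 with c, d ∈ Q. Squaring: 59 = c^2 + 6d^2 + 2cd√6. Since √6 ∉ Q this forces 2cd = 0. If d = 0 then √59 = c ∈ Q, contradicting 59 squarefree > 1. If c = 0 then 59 = 6d^2, so 6·59 = (6d)^2 is a perfect square in Q — but 6·59 = 354 is not a perfect square (since 6 and 59 are distinct squarefree integers). Contradiction. Hence √59 ∉ Q(√6), so x^2 - 59 stays irreducible over Q(√6) and [Q(√6, √59) : Q(√6)] = 2. By the tower law, [Q(√6, √59) : Q] = 2 · 2 = 4.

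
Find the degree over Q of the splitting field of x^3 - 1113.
[K : Q] = 6

The roots of x^3 - 1113 are ∛1113, ω∛1113, ω^2∛1113 where ω = e^(2πi/3) is a primitive cube root of unity, so K = Q(∛1113, ω). Now [Q(∛1113):Q] = 3 (since 1113 is not a perfect cube, x^3 - 1113 is irreducible) and [Q(ω):Q] = 2. Both 2 and 3 divide [K:Q], and [K:Q] ≤ 3·2 = 6, so [K:Q] = 6. (Equivalently: Q(∛1113) ⊂ R but ω ∉ R, so [K : Q(∛1113)] = 2.)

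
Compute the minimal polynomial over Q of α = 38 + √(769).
m_α(x) = x^2 - 76x + 675

From α - 38 = √(769), squaring gives (α - 38)^2 = 769, i.e. α^2 - 76α + 1444 = 769, so α^2 - 76α + 675 = 0. The discriminant of x^2 - 76x + 675 is (-76)^2 - 4·(675) = 5776 - 2700 = 3076, and 4·(769) is not a perfect square in Q since 769 is squarefree and ≠ 1. Hence x^2 - 76x + 675 is irreducible over Q and is the minimal polynomial of α.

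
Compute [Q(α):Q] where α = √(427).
[Q(α):Q] = 2

[Q(α):Q] equals the degree of the minimal polynomial of α. Here α^2 = 427 and x^2 - 427 is irreducible (d = 427 is squarefree, ≠ 1, hence not a square), so deg(m_α) = 2. Thus [Q(α):Q] = 2.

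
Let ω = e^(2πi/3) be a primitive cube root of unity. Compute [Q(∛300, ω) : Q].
[Q(∛300, ω) : Q] = 6

[Q(∛300):Q] = 3 (min poly x^3 - 300, irreducible since 300 is not a perfect cube). [Q(ω):Q] = 2 (min poly x^2 + x + 1). Since Q(∛300) ⊂ R and ω ∉ R, we have ω ∉ Q(∛300), so x^2 + x + 1 remains irreducible over Q(∛300) and [Q(∛300, ω) : Q(∛300)] = 2. By the tower law, [Q(∛300, ω) : Q] = 3 · 2 = 6. (In fact Q(∛300, ω) is the splitting field of x^3 - 300 over Q.)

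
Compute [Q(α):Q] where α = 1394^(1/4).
[Q(α):Q] = 4

α is a root of x^4 - 1394. By Eisenstein's criterion at the prime p = 2 (which divides the constant term 1394 but p^2 = 4 does not, since 1394 is squarefree), x^4 - 1394 is irreducible over Q. Hence [Q(α):Q] = 4.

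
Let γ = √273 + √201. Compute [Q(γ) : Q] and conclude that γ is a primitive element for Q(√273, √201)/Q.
[Q(γ) : Q] = 4 (equivalently, Q(γ) = Q(√273, √201))

Obviously Q(γ) ⊆ Q(√273, √201), and [Q(√273, √201):Q] = 4 (since 273, 201 are distinct squarefree integers > 1 with 54873 not a perfect square). To show equality we compute the minimal polynomial of γ. From γ = √273 + √201: γ^2 = 273 + 2√(54873) + 201 = 474 + 2√(54873), so γ^2 - 474 = 2√(54873); squaring, (γ^2 - 474)^2 = 4·54873, i.e. γ^4 - 948γ^2 + 224676 - 219492 = 0, i.e. γ^4 - 948γ^2 + 5184 = 0. So γ is a root of x^4 - 948x^2 + 5184. This polynomial is irreducible over Q: it has no rational root (each ±√273 ± √201 is irrational), and any factorization into two quadratics over Q would force √(54873) ∈ Q (pairing opposite roots) or √273, √201 ∈ Q (other pairings), all impossible. Hence [Q(γ):Q] = 4 = [Q(√273, √201):Q], so Q(γ) = Q(√273, √201).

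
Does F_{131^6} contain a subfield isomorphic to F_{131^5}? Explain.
No: F_{131^5} is not a subfield of F_{131^6}

F_{p^m} embeds in F_{p^n} iff m | n. Here 5 ∤ 6 (since 6 = 1·5 + 1 with remainder 1 ≠ 0), so F_{131^5} is not a subfield of F_{131^6}. Equivalently: if it were, the tower law would give 5 = [F_{131^5}:F_131] dividing [F_{131^6}:F_131] = 6, contradiction.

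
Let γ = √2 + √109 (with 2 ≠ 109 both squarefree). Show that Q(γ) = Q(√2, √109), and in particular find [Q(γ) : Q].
[Q(γ) : Q] = 4 (equivalently, Q(γ) = Q(√2, √109))

Obviously Q(γ) ⊆ Q(√2, √109), and [Q(√2, √109):Q] = 4 (since 2, 109 are distinct squarefree integers > 1 with 218 not a perfect square). To show equality we compute the minimal polynomial of γ. From γ = √2 + √109: γ^2 = 2 + 2√(218) + 109 = 111 + 2√(218), so γ^2 - 111 = 2√(218); squaring, (γ^2 - 111)^2 = 4·218, i.e. γ^4 - 222γ^2 + 12321 - 872 = 0, i.e. γ^4 - 222γ^2 + 11449 = 0. So γ is a root of x^4 - 222x^2 + 11449. This polynomial is irreducible over Q: it has no rational root (each ±√2 ± √109 is irrational), and any factorization into two quadratics over Q would force √(218) ∈ Q (pairing opposite roots) or √2, √109 ∈ Q (other pairings), all impossible. Hence [Q(γ):Q] = 4 = [Q(√2, √109):Q], so Q(γ) = Q(√2, √109).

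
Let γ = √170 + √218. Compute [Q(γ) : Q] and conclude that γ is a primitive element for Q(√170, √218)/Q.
[Q(γ) : Q] = 4 (equivalently, Q(γ) = Q(√170, √218))

Obviously Q(γ) ⊆ Q(√170, √218), and [Q(√170, √218):Q] = 4 (since 170, 218 are distinct squarefree integers > 1 with 37060 not a perfect square). To show equality we compute the minimal polynomial of γ. From γ = √170 + √218: γ^2 = 170 + 2√(37060) + 218 = 388 + 2√(37060), so γ^2 - 388 = 2√(37060); squaring, (γ^2 - 388)^2 = 4·37060, i.e. γ^4 - 776γ^2 + 150544 - 148240 = 0, i.e. γ^4 - 776γ^2 + 2304 = 0. So γ is a root of x^4 - 776x^2 + 2304. This polynomial is irreducible over Q: it has no rational root (each ±√170 ± √218 is irrational), and any factorization into two quadratics over Q would force √(37060) ∈ Q (pairing opposite roots) or √170, √218 ∈ Q (other pairings), all impossible. Hence [Q(γ):Q] = 4 = [Q(√170, √218):Q], so Q(γ) = Q(√170, √218).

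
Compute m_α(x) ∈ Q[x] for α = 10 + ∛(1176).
m_α(x) = x^3 - 30x^2 + 300x - 2176

Set β = α - 10 = ∛(1176), so β^3 = 1176. Then (α - 10)^3 - 1176 = 0, i.e. α is a root of g(x) = (x - 10)^3 - 1176 = x^3 - 30x^2 + 300x - 2176. Since g(x) = h(x - 10) where h(x) = x^3 - 1176, and h is irreducible over Q (because 1176 is not a perfect cube, so h has no rational root, and a monic cubic with no rational root is irreducible), g is also irreducible (irreducibility is preserved under the substitution x → x - 10). Hence m_α(x) = x^3 - 30x^2 + 300x - 2176.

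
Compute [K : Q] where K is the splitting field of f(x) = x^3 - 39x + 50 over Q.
[K : Q] = 6

By the rational root test, any rational root of the monic integer polynomial f(x) = x^3 - 39x + 50 must be an integer dividing the constant term 50, i.e. one of ±{1, 2, 5, 10, 25, 50}. Evaluating: f(1) = 12, f(-1) = 88, f(2) = -20, f(-2) = 120, f(5) = -20, f(-5) = 120, f(10) = 660, f(-10) = -560, f(25) = 14700, f(-25) = -14600, f(50) = 123100, f(-50) = -123000; none is 0, so f has no rational root and is therefore irreducible over Q (a cubic with no linear factor over a field is irreducible). For an irreducible cubic, the Galois group is A_3 or S_3 according as the discriminant disc(f) = -4a^3 - 27b^2 = -4·(-39)^3 - 27·(50)^2 = 169776 is or is not a square in Q. Here disc(f) = 169776 is not a perfect square in Q, so the Galois group of f over Q is not contained in A_3 and must be all of S_3. The splitting field has degree |S_3| = 6 over Q, so [K : Q] = 6.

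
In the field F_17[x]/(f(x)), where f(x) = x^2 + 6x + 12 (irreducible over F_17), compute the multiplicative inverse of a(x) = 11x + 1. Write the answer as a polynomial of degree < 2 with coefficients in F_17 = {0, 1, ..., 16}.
a(x)^(-1) ≡ 4x + 2 (mod f(x))

Since f is irreducible over F_17, F_17[x]/(f) is a field and a(x) ≠ 0 has an inverse. Apply the extended Euclidean algorithm to f(x) and a(x) in F_17[x]: f(x) = (14x + 7)·a(x) + (5). The last nonzero remainder is the constant 5 = gcd(f, a) in F_17. Back-substituting through the division chain expresses 5 = s(x)·a(x) + t(x)·f(x) with s(x) ≡ 3x + 10 (mod f), so (3x + 10)·a(x) ≡ 5 (mod f). Multiplying by 5^(-1) ≡ 7 in F_17 gives a(x)^(-1) ≡ 7·(3x + 10) ≡ 4x + 2 (mod f). Check: (11x + 1)·(4x + 2) = 10x^2 + 9x + 2 ≡ 1 (mod x^2 + 6x + 12).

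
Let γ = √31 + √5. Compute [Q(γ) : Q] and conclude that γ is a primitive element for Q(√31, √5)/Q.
[Q(γ) : Q] = 4 (equivalently, Q(γ) = Q(√31, √5))

Obviously Q(γ) ⊆ Q(√31, √5), and [Q(√31, √5):Q] = 4 (since 31, 5 are distinct squarefree integers > 1 with 155 not a perfect square). To show equality we compute the minimal polynomial of γ. From γ = √31 + √5: γ^2 = 31 + 2√(155) + 5 = 36 + 2√(155), so γ^2 - 36 = 2√(155); squaring, (γ^2 - 36)^2 = 4·155, i.e. γ^4 - 72γ^2 + 1296 - 620 = 0, i.e. γ^4 - 72γ^2 + 676 = 0. So γ is a root of x^4 - 72x^2 + 676. This polynomial is irreducible over Q: it has no rational root (each ±√31 ± √5 is irrational), and any factorization into two quadratics over Q would force √(155) ∈ Q (pairing opposite roots) or √31, √5 ∈ Q (other pairings), all impossible. Hence [Q(γ):Q] = 4 = [Q(√31, √5):Q], so Q(γ) = Q(√31, √5).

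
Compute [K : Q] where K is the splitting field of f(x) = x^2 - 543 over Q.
[K : Q] = 2

f(x) = x^2 - 543 factors as (x - √543)(x + √543). The splitting field is K = Q(√543). Since 543 is squarefree and > 1, it is not a perfect square, so x^2 - 543 is irreducible over Q and [Q(√543) : Q] = 2. Hence [K : Q] = 2.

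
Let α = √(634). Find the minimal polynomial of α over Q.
m_α(x) = x^2 - 634

α satisfies α^2 - 634 = 0, so x^2 - 634 annihilates α. Since d = 634 is squarefree and ≠ 1, it is not a perfect square in Q, so x^2 - 634 has no rational root and is therefore irreducible over Q (a degree-2 polynomial over a field is irreducible iff it has no root). Hence m_α(x) = x^2 - 634.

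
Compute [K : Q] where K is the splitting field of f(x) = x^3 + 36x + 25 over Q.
[K : Q] = 6

By the rational root test, any rational root of the monic integer polynomial f(x) = x^3 + 36x + 25 must be an integer dividing the constant term 25, i.e. one of ±{1, 5, 25}. Evaluating: f(1) = 62, f(-1) = -12, f(5) = 330, f(-5) = -280, f(25) = 16550, f(-25) = -16500; none is 0, so f has no rational root and is therefore irreducible over Q (a cubic with no linear factor over a field is irreducible). For an irreducible cubic, the Galois group is A_3 or S_3 according as the discriminant disc(f) = -4a^3 - 27b^2 = -4·(36)^3 - 27·(25)^2 = -203499 is or is not a square in Q. Here disc(f) = -203499 is not a perfect square in Q, so the Galois group of f over Q is not contained in A_3 and must be all of S_3. The splitting field has degree |S_3| = 6 over Q, so [K : Q] = 6.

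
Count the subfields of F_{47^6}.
F_{47^6} has 4 subfields

The subfields of F_{p^n} are exactly the fields F_{p^d} for d | n (each is the fixed field of the unique index-d subgroup of Gal(F_{p^n}/F_p) ≅ Z/nZ). The divisors of n = 6 are {1, 2, 3, 6}, giving 4 subfields: F_{47^1}, F_{47^2}, F_{47^3}, F_{47^6}.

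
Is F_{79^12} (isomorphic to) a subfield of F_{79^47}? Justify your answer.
No: F_{79^12} is not a subfield of F_{79^47}

F_{p^m} embeds in F_{p^n} iff m | n. Here 12 ∤ 47 (since 47 = 3·12 + 11 with remainder 11 ≠ 0), so F_{79^12} is not a subfield of F_{79^47}. Equivalently: if it were, the tower law would give 12 = [F_{79^12}:F_79] dividing [F_{79^47}:F_79] = 47, contradiction.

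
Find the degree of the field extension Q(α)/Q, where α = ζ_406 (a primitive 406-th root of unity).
[Q(α):Q] = 168

The minimal polynomial of ζ_406 over Q is the 406-th cyclotomic polynomial Φ_406(x), which is irreducible over Q and has degree φ(406) = 168. Hence [Q(α):Q] = φ(406) = 168.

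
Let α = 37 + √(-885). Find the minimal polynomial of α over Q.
m_α(x) = x^2 - 74x + 2254

From α - 37 = √(-885), squaring gives (α - 37)^2 = -885, i.e. α^2 - 74α + 1369 = -885, so α^2 - 74α + 2254 = 0. The discriminant of x^2 - 74x + 2254 is (-74)^2 - 4·(2254) = 5476 - 9016 = -3540, and 4·(-885) is not a perfect square in Q since -885 is squarefree and ≠ 1. Hence x^2 - 74x + 2254 is irreducible over Q and is the minimal polynomial of α.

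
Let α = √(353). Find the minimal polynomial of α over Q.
m_α(x) = x^2 - 353

α satisfies α^2 - 353 = 0, so x^2 - 353 annihilates α. Since d = 353 is squarefree and ≠ 1, it is not a perfect square in Q, so x^2 - 353 has no rational root and is therefore irreducible over Q (a degree-2 polynomial over a field is irreducible iff it has no root). Hence m_α(x) = x^2 - 353.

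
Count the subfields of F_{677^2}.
F_{677^2} has 2 subfields

The subfields of F_{p^n} are exactly the fields F_{p^d} for d | n (each is the fixed field of the unique index-d subgroup of Gal(F_{p^n}/F_p) ≅ Z/nZ). The divisors of n = 2 are {1, 2}, giving 2 subfields: F_{677^1}, F_{677^2}.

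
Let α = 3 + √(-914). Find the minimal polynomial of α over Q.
m_α(x) = x^2 - 6x + 923

From α - 3 = √(-914), squaring gives (α - 3)^2 = -914, i.e. α^2 - 6α + 9 = -914, so α^2 - 6α + 923 = 0. The discriminant of x^2 - 6x + 923 is (-6)^2 - 4·(923) = 36 - 3692 = -3656, and 4·(-914) is not a perfect square in Q since -914 is squarefree and ≠ 1. Hence x^2 - 6x + 923 is irreducible over Q and is the minimal polynomial of α.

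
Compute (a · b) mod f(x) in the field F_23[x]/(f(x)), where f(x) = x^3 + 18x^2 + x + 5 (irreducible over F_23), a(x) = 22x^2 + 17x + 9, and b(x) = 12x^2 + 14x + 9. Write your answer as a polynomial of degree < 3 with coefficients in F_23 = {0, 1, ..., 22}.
a · b ≡ 10x^2 + 2x + 6 (mod f(x))

Multiply in F_23[x]: a(x)·b(x) = (22x^2 + 17x + 9)·(12x^2 + 14x + 9) = 11x^4 + 6x^3 + 15x^2 + 3x + 12. This has degree ≥ 3, so divide by f(x) over F_23: 11x^4 + 6x^3 + 15x^2 + 3x + 12 = (11x + 15)·(x^3 + 18x^2 + x + 5) + (10x^2 + 2x + 6). Hence a·b ≡ 10x^2 + 2x + 6 (mod f). (F_23[x]/(f) is a field with 23^3 = 12167 elements since f is irreducible of degree 3.)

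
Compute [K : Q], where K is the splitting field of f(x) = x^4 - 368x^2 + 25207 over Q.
[K : Q] = 4

Solving the quadratic in x^2: x^2 = (368 ± √(368^2 - 4·25207))/2 = (368 ± √34596)/2 = (368 ± 186)/2, giving x^2 = 91 or x^2 = 277. So f(x) = (x^2 - 91)(x^2 - 277) and the roots of f are ±√91, ±√277. Hence the splitting field is K = Q(√91, √277). Since 91 and 277 are distinct squarefree integers > 1, their product 25207 is not a perfect square, so √277 ∉ Q(√91). By the tower law [K:Q] = [Q(√91,√277):Q(√91)] · [Q(√91):Q] = 2 · 2 = 4.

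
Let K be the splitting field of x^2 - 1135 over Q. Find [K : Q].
[K : Q] = 2

f(x) = x^2 - 1135 factors as (x - √1135)(x + √1135). The splitting field is K = Q(√1135). Since 1135 is squarefree and > 1, it is not a perfect square, so x^2 - 1135 is irreducible over Q and [Q(√1135) : Q] = 2. Hence [K : Q] = 2.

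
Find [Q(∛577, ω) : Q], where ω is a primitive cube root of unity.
[Q(∛577, ω) : Q] = 6

[Q(∛577):Q] = 3 (min poly x^3 - 577, irreducible since 577 is not a perfect cube). [Q(ω):Q] = 2 (min poly x^2 + x + 1). Since Q(∛577) ⊂ R and ω ∉ R, we have ω ∉ Q(∛577), so x^2 + x + 1 remains irreducible over Q(∛577) and [Q(∛577, ω) : Q(∛577)] = 2. By the tower law, [Q(∛577, ω) : Q] = 3 · 2 = 6. (In fact Q(∛577, ω) is the splitting field of x^3 - 577 over Q.)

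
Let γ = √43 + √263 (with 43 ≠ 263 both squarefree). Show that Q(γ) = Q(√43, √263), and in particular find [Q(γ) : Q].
[Q(γ) : Q] = 4 (equivalently, Q(γ) = Q(√43, √263))

Obviously Q(γ) ⊆ Q(√43, √263), and [Q(√43, √263):Q] = 4 (since 43, 263 are distinct squarefree integers > 1 with 11309 not a perfect square). To show equality we compute the minimal polynomial of γ. From γ = √43 + √263: γ^2 = 43 + 2√(11309) + 263 = 306 + 2√(11309), so γ^2 - 306 = 2√(11309); squaring, (γ^2 - 306)^2 = 4·11309, i.e. γ^4 - 612γ^2 + 93636 - 45236 = 0, i.e. γ^4 - 612γ^2 + 48400 = 0. So γ is a root of x^4 - 612x^2 + 48400. This polynomial is irreducible over Q: it has no rational root (each ±√43 ± √263 is irrational), and any factorization into two quadratics over Q would force √(11309) ∈ Q (pairing opposite roots) or √43, √263 ∈ Q (other pairings), all impossible. Hence [Q(γ):Q] = 4 = [Q(√43, √263):Q], so Q(γ) = Q(√43, √263).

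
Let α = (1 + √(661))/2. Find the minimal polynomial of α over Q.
m_α(x) = x^2 - x - 165

From 2α - 1 = √(661), squaring gives (2α - 1)^2 = 661, i.e. 4α^2 - 4α + 1 = 661, so α^2 - α + (1 - 661)/4 = 0. Since 661 ≡ 1 (mod 4), (1 - 661)/4 = -165 ∈ Z. The polynomial x^2 - x - 165 has discriminant 1 - 4·(-165) = 661, which is not a perfect square in Q (d = 661 is squarefree and ≠ 1), so x^2 - x - 165 is irreducible over Q. It is the minimal polynomial of α.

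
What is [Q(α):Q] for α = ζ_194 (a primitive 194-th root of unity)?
[Q(α):Q] = 96

The minimal polynomial of ζ_194 over Q is the 194-th cyclotomic polynomial Φ_194(x), which is irreducible over Q and has degree φ(194) = 96. Hence [Q(α):Q] = φ(194) = 96.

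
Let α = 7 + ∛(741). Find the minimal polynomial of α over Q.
m_α(x) = x^3 - 21x^2 + 147x - 1084

Set β = α - 7 = ∛(741), so β^3 = 741. Then (α - 7)^3 - 741 = 0, i.e. α is a root of g(x) = (x - 7)^3 - 741 = x^3 - 21x^2 + 147x - 1084. Since g(x) = h(x - 7) where h(x) = x^3 - 741, and h is irreducible over Q (because 741 is not a perfect cube, so h has no rational root, and a monic cubic with no rational root is irreducible), g is also irreducible (irreducibility is preserved under the substitution x → x - 7). Hence m_α(x) = x^3 - 21x^2 + 147x - 1084.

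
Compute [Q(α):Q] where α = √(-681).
[Q(α):Q] = 2

[Q(α):Q] equals the degree of the minimal polynomial of α. Here α^2 = -681 and x^2 + 681 is irreducible (d = -681 is squarefree, ≠ 1, hence not a square), so deg(m_α) = 2. Thus [Q(α):Q] = 2.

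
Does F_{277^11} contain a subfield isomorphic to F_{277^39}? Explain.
No: F_{277^39} is not a subfield of F_{277^11}

F_{p^m} embeds in F_{p^n} iff m | n. Here 39 ∤ 11 (since 11 = 0·39 + 11 with remainder 11 ≠ 0), so F_{277^39} is not a subfield of F_{277^11}. Equivalently: if it were, the tower law would give 39 = [F_{277^39}:F_277] dividing [F_{277^11}:F_277] = 11, contradiction.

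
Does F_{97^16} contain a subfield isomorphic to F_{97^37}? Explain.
No: F_{97^37} is not a subfield of F_{97^16}

F_{p^m} embeds in F_{p^n} iff m | n. Here 37 ∤ 16 (since 16 = 0·37 + 16 with remainder 16 ≠ 0), so F_{97^37} is not a subfield of F_{97^16}. Equivalently: if it were, the tower law would give 37 = [F_{97^37}:F_97] dividing [F_{97^16}:F_97] = 16, contradiction.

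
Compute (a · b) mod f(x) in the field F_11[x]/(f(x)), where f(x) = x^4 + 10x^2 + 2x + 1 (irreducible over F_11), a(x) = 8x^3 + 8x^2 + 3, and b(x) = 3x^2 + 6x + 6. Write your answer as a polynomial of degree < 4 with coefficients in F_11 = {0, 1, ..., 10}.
a · b ≡ 10x^3 + 4x^2 + 4x + 1 (mod f(x))

Multiply in F_11[x]: a(x)·b(x) = (8x^3 + 8x^2 + 3)·(3x^2 + 6x + 6) = 2x^5 + 6x^4 + 8x^3 + 2x^2 + 7x + 7. This has degree ≥ 4, so divide by f(x) over F_11: 2x^5 + 6x^4 + 8x^3 + 2x^2 + 7x + 7 = (2x + 6)·(x^4 + 10x^2 + 2x + 1) + (10x^3 + 4x^2 + 4x + 1). Hence a·b ≡ 10x^3 + 4x^2 + 4x + 1 (mod f). (F_11[x]/(f) is a field with 11^4 = 14641 elements since f is irreducible of degree 4.)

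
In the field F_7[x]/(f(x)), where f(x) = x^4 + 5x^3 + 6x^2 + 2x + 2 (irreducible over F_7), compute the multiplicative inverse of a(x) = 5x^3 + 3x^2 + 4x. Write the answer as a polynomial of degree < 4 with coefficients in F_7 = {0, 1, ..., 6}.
a(x)^(-1) ≡ x^3 + 6x^2 + 6x + 2 (mod f(x))

Since f is irreducible over F_7, F_7[x]/(f) is a field and a(x) ≠ 0 has an inverse. Apply the extended Euclidean algorithm to f(x) and a(x) in F_7[x]: f(x) = (3x + 2)·a(x) + (2x^2 + x + 2);  a(x) = (6x + 2)·(2x^2 + x + 2) + (4x + 3);  (2x^2 + x + 2) = (4x + 6)·(4x + 3) + (5). The last nonzero remainder is the constant 5 = gcd(f, a) in F_7. Back-substituting through the division chain expresses 5 = s(x)·a(x) + t(x)·f(x) with s(x) ≡ 5x^3 + 2x^2 + 2x + 3 (mod f), so (5x^3 + 2x^2 + 2x + 3)·a(x) ≡ 5 (mod f). Multiplying by 5^(-1) ≡ 3 in F_7 gives a(x)^(-1) ≡ 3·(5x^3 + 2x^2 + 2x + 3) ≡ x^3 + 6x^2 + 6x + 2 (mod f). Check: (5x^3 + 3x^2 + 4x)·(x^3 + 6x^2 + 6x + 2) = 5x^6 + 5x^5 + 3x^4 + 3x^3 + 2x^2 + x ≡ 1 (mod x^4 + 5x^3 + 6x^2 + 2x + 2).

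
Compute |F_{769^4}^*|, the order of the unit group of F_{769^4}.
|F_{769^4}^*| = 349707832320

F_{769^4} has 769^4 = 349707832321 elements; its multiplicative group consists of all nonzero elements, so |F_{769^4}^*| = 349707832321 - 1 = 349707832320. (It is cyclic since any finite subgroup of the multiplicative group of a field is cyclic.)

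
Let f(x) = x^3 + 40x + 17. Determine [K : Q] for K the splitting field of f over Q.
[K : Q] = 6

By the rational root test, any rational root of the monic integer polynomial f(x) = x^3 + 40x + 17 must be an integer dividing the constant term 17, i.e. one of ±{1, 17}. Evaluating: f(1) = 58, f(-1) = -24, f(17) = 5610, f(-17) = -5576; none is 0, so f has no rational root and is therefore irreducible over Q (a cubic with no linear factor over a field is irreducible). For an irreducible cubic, the Galois group is A_3 or S_3 according as the discriminant disc(f) = -4a^3 - 27b^2 = -4·(40)^3 - 27·(17)^2 = -263803 is or is not a square in Q. Here disc(f) = -263803 is not a perfect square in Q, so the Galois group of f over Q is not contained in A_3 and must be all of S_3. The splitting field has degree |S_3| = 6 over Q, so [K : Q] = 6.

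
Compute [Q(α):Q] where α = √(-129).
[Q(α):Q] = 2

[Q(α):Q] equals the degree of the minimal polynomial of α. Here α^2 = -129 and x^2 + 129 is irreducible (d = -129 is squarefree, ≠ 1, hence not a square), so deg(m_α) = 2. Thus [Q(α):Q] = 2.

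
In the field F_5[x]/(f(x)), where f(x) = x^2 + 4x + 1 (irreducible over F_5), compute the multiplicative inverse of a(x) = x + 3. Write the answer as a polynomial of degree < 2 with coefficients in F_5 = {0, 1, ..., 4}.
a(x)^(-1) ≡ 3x + 3 (mod f(x))

Since f is irreducible over F_5, F_5[x]/(f) is a field and a(x) ≠ 0 has an inverse. Apply the extended Euclidean algorithm to f(x) and a(x) in F_5[x]: f(x) = (x + 1)·a(x) + (3). The last nonzero remainder is the constant 3 = gcd(f, a) in F_5. Back-substituting through the division chain expresses 3 = s(x)·a(x) + t(x)·f(x) with s(x) ≡ 4x + 4 (mod f), so (4x + 4)·a(x) ≡ 3 (mod f). Multiplying by 3^(-1) ≡ 2 in F_5 gives a(x)^(-1) ≡ 2·(4x + 4) ≡ 3x + 3 (mod f). Check: (x + 3)·(3x + 3) = 3x^2 + 2x + 4 ≡ 1 (mod x^2 + 4x + 1).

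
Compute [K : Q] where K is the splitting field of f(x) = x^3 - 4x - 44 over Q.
[K : Q] = 6

By the rational root test, any rational root of the monic integer polynomial f(x) = x^3 - 4x - 44 must be an integer dividing the constant term -44, i.e. one of ±{1, 2, 4, 11, 22, 44}. Evaluating: f(1) = -47, f(-1) = -41, f(2) = -44, f(-2) = -44, f(4) = 4, f(-4) = -92, f(11) = 1243, f(-11) = -1331, f(22) = 10516, f(-22) = -10604, f(44) = 84964, f(-44) = -85052; none is 0, so f has no rational root and is therefore irreducible over Q (a cubic with no linear factor over a field is irreducible). For an irreducible cubic, the Galois group is A_3 or S_3 according as the discriminant disc(f) = -4a^3 - 27b^2 = -4·(-4)^3 - 27·(-44)^2 = -52016 is or is not a square in Q. Here disc(f) = -52016 is not a perfect square in Q, so the Galois group of f over Q is not contained in A_3 and must be all of S_3. The splitting field has degree |S_3| = 6 over Q, so [K : Q] = 6.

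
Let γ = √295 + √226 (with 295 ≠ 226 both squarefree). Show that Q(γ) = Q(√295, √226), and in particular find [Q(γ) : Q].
[Q(γ) : Q] = 4 (equivalently, Q(γ) = Q(√295, √226))

Obviously Q(γ) ⊆ Q(√295, √226), and [Q(√295, √226):Q] = 4 (since 295, 226 are distinct squarefree integers > 1 with 66670 not a perfect square). To show equality we compute the minimal polynomial of γ. From γ = √295 + √226: γ^2 = 295 + 2√(66670) + 226 = 521 + 2√(66670), so γ^2 - 521 = 2√(66670); squaring, (γ^2 - 521)^2 = 4·66670, i.e. γ^4 - 1042γ^2 + 271441 - 266680 = 0, i.e. γ^4 - 1042γ^2 + 4761 = 0. So γ is a root of x^4 - 1042x^2 + 4761. This polynomial is irreducible over Q: it has no rational root (each ±√295 ± √226 is irrational), and any factorization into two quadratics over Q would force √(66670) ∈ Q (pairing opposite roots) or √295, √226 ∈ Q (other pairings), all impossible. Hence [Q(γ):Q] = 4 = [Q(√295, √226):Q], so Q(γ) = Q(√295, √226).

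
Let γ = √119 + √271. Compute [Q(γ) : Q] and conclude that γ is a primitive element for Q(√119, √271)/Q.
[Q(γ) : Q] = 4 (equivalently, Q(γ) = Q(√119, √271))

Obviously Q(γ) ⊆ Q(√119, √271), and [Q(√119, √271):Q] = 4 (since 119, 271 are distinct squarefree integers > 1 with 32249 not a perfect square). To show equality we compute the minimal polynomial of γ. From γ = √119 + √271: γ^2 = 119 + 2√(32249) + 271 = 390 + 2√(32249), so γ^2 - 390 = 2√(32249); squaring, (γ^2 - 390)^2 = 4·32249, i.e. γ^4 - 780γ^2 + 152100 - 128996 = 0, i.e. γ^4 - 780γ^2 + 23104 = 0. So γ is a root of x^4 - 780x^2 + 23104. This polynomial is irreducible over Q: it has no rational root (each ±√119 ± √271 is irrational), and any factorization into two quadratics over Q would force √(32249) ∈ Q (pairing opposite roots) or √119, √271 ∈ Q (other pairings), all impossible. Hence [Q(γ):Q] = 4 = [Q(√119, √271):Q], so Q(γ) = Q(√119, √271).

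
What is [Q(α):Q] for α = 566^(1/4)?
[Q(α):Q] = 4

α is a root of x^4 - 566. By Eisenstein's criterion at the prime p = 2 (which divides the constant term 566 but p^2 = 4 does not, since 566 is squarefree), x^4 - 566 is irreducible over Q. Hence [Q(α):Q] = 4.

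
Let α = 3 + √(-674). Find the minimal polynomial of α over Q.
m_α(x) = x^2 - 6x + 683

From α - 3 = √(-674), squaring gives (α - 3)^2 = -674, i.e. α^2 - 6α + 9 = -674, so α^2 - 6α + 683 = 0. The discriminant of x^2 - 6x + 683 is (-6)^2 - 4·(683) = 36 - 2732 = -2696, and 4·(-674) is not a perfect square in Q since -674 is squarefree and ≠ 1. Hence x^2 - 6x + 683 is irreducible over Q and is the minimal polynomial of α.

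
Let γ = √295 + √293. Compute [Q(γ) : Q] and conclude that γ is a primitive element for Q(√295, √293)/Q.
[Q(γ) : Q] = 4 (equivalently, Q(γ) = Q(√295, √293))

Obviously Q(γ) ⊆ Q(√295, √293), and [Q(√295, √293):Q] = 4 (since 295, 293 are distinct squarefree integers > 1 with 86435 not a perfect square). To show equality we compute the minimal polynomial of γ. From γ = √295 + √293: γ^2 = 295 + 2√(86435) + 293 = 588 + 2√(86435), so γ^2 - 588 = 2√(86435); squaring, (γ^2 - 588)^2 = 4·86435, i.e. γ^4 - 1176γ^2 + 345744 - 345740 = 0, i.e. γ^4 - 1176γ^2 + 4 = 0. So γ is a root of x^4 - 1176x^2 + 4. This polynomial is irreducible over Q: it has no rational root (each ±√295 ± √293 is irrational), and any factorization into two quadratics over Q would force √(86435) ∈ Q (pairing opposite roots) or √295, √293 ∈ Q (other pairings), all impossible. Hence [Q(γ):Q] = 4 = [Q(√295, √293):Q], so Q(γ) = Q(√295, √293).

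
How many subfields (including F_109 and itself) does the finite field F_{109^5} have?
F_{109^5} has 2 subfields

The subfields of F_{p^n} are exactly the fields F_{p^d} for d | n (each is the fixed field of the unique index-d subgroup of Gal(F_{p^n}/F_p) ≅ Z/nZ). The divisors of n = 5 are {1, 5}, giving 2 subfields: F_{109^1}, F_{109^5}.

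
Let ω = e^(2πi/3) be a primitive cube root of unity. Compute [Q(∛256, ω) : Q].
[Q(∛256, ω) : Q] = 6

[Q(∛256):Q] = 3 (min poly x^3 - 256, irreducible since 256 is not a perfect cube). [Q(ω):Q] = 2 (min poly x^2 + x + 1). Since Q(∛256) ⊂ R and ω ∉ R, we have ω ∉ Q(∛256), so x^2 + x + 1 remains irreducible over Q(∛256) and [Q(∛256, ω) : Q(∛256)] = 2. By the tower law, [Q(∛256, ω) : Q] = 3 · 2 = 6. (In fact Q(∛256, ω) is the splitting field of x^3 - 256 over Q.)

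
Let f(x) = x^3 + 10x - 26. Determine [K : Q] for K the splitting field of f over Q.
[K : Q] = 6

By the rational root test, any rational root of the monic integer polynomial f(x) = x^3 + 10x - 26 must be an integer dividing the constant term -26, i.e. one of ±{1, 2, 13, 26}. Evaluating: f(1) = -15, f(-1) = -37, f(2) = 2, f(-2) = -54, f(13) = 2301, f(-13) = -2353, f(26) = 17810, f(-26) = -17862; none is 0, so f has no rational root and is therefore irreducible over Q (a cubic with no linear factor over a field is irreducible). For an irreducible cubic, the Galois group is A_3 or S_3 according as the discriminant disc(f) = -4a^3 - 27b^2 = -4·(10)^3 - 27·(-26)^2 = -22252 is or is not a square in Q. Here disc(f) = -22252 is not a perfect square in Q, so the Galois group of f over Q is not contained in A_3 and must be all of S_3. The splitting field has degree |S_3| = 6 over Q, so [K : Q] = 6.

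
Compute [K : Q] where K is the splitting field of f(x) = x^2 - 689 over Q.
[K : Q] = 2

f(x) = x^2 - 689 factors as (x - √689)(x + √689). The splitting field is K = Q(√689). Since 689 is squarefree and > 1, it is not a perfect square, so x^2 - 689 is irreducible over Q and [Q(√689) : Q] = 2. Hence [K : Q] = 2.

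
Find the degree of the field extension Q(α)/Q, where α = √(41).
[Q(α):Q] = 2

[Q(α):Q] equals the degree of the minimal polynomial of α. Here α^2 = 41 and x^2 - 41 is irreducible (d = 41 is squarefree, ≠ 1, hence not a square), so deg(m_α) = 2. Thus [Q(α):Q] = 2.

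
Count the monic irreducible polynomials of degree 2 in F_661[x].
There are 218130 monic irreducible polynomials of degree 2 over F_661

Each element of F_{661^2} that lies in no proper subfield is a root of exactly one monic irreducible of degree 2 over F_661, and each such polynomial has 2 distinct roots in F_{661^2}. By Möbius inversion the count is N_661(2) = (1/2) Σ_{d|2} μ(2/d) · 661^d = (1/2)(μ(2)·661^1 + μ(1)·661^2) = 436260/2 = 218130.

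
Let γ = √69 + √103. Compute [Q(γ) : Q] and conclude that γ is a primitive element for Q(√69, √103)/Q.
[Q(γ) : Q] = 4 (equivalently, Q(γ) = Q(√69, √103))

Obviously Q(γ) ⊆ Q(√69, √103), and [Q(√69, √103):Q] = 4 (since 69, 103 are distinct squarefree integers > 1 with 7107 not a perfect square). To show equality we compute the minimal polynomial of γ. From γ = √69 + √103: γ^2 = 69 + 2√(7107) + 103 = 172 + 2√(7107), so γ^2 - 172 = 2√(7107); squaring, (γ^2 - 172)^2 = 4·7107, i.e. γ^4 - 344γ^2 + 29584 - 28428 = 0, i.e. γ^4 - 344γ^2 + 1156 = 0. So γ is a root of x^4 - 344x^2 + 1156. This polynomial is irreducible over Q: it has no rational root (each ±√69 ± √103 is irrational), and any factorization into two quadratics over Q would force √(7107) ∈ Q (pairing opposite roots) or √69, √103 ∈ Q (other pairings), all impossible. Hence [Q(γ):Q] = 4 = [Q(√69, √103):Q], so Q(γ) = Q(√69, √103).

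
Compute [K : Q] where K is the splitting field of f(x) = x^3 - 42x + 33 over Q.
[K : Q] = 6

By the rational root test, any rational root of the monic integer polynomial f(x) = x^3 - 42x + 33 must be an integer dividing the constant term 33, i.e. one of ±{1, 3, 11, 33}. Evaluating: f(1) = -8, f(-1) = 74, f(3) = -66, f(-3) = 132, f(11) = 902, f(-11) = -836, f(33) = 34584, f(-33) = -34518; none is 0, so f has no rational root and is therefore irreducible over Q (a cubic with no linear factor over a field is irreducible). For an irreducible cubic, the Galois group is A_3 or S_3 according as the discriminant disc(f) = -4a^3 - 27b^2 = -4·(-42)^3 - 27·(33)^2 = 266949 is or is not a square in Q. Here disc(f) = 266949 is not a perfect square in Q, so the Galois group of f over Q is not contained in A_3 and must be all of S_3. The splitting field has degree |S_3| = 6 over Q, so [K : Q] = 6.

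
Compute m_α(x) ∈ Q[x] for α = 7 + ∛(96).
m_α(x) = x^3 - 21x^2 + 147x - 439

Set β = α - 7 = ∛(96), so β^3 = 96. Then (α - 7)^3 - 96 = 0, i.e. α is a root of g(x) = (x - 7)^3 - 96 = x^3 - 21x^2 + 147x - 439. Since g(x) = h(x - 7) where h(x) = x^3 - 96, and h is irreducible over Q (because 96 is not a perfect cube, so h has no rational root, and a monic cubic with no rational root is irreducible), g is also irreducible (irreducibility is preserved under the substitution x → x - 7). Hence m_α(x) = x^3 - 21x^2 + 147x - 439.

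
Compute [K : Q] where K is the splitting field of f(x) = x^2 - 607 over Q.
[K : Q] = 2

f(x) = x^2 - 607 factors as (x - √607)(x + √607). The splitting field is K = Q(√607). Since 607 is squarefree and > 1, it is not a perfect square, so x^2 - 607 is irreducible over Q and [Q(√607) : Q] = 2. Hence [K : Q] = 2.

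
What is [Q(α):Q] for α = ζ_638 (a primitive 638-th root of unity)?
[Q(α):Q] = 280

The minimal polynomial of ζ_638 over Q is the 638-th cyclotomic polynomial Φ_638(x), which is irreducible over Q and has degree φ(638) = 280. Hence [Q(α):Q] = φ(638) = 280.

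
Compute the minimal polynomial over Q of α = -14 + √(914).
m_α(x) = x^2 + 28x - 718

From α + 14 = √(914), squaring gives (α + 14)^2 = 914, i.e. α^2 + 28α + 196 = 914, so α^2 + 28α - 718 = 0. The discriminant of x^2 + 28x - 718 is (28)^2 - 4·(-718) = 784 + 2872 = 3656, and 4·(914) is not a perfect square in Q since 914 is squarefree and ≠ 1. Hence x^2 + 28x - 718 is irreducible over Q and is the minimal polynomial of α.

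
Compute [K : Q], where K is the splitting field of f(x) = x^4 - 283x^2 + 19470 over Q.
[K : Q] = 4

Solving the quadratic in x^2: x^2 = (283 ± √(283^2 - 4·19470))/2 = (283 ± √2209)/2 = (283 ± 47)/2, giving x^2 = 118 or x^2 = 165. So f(x) = (x^2 - 118)(x^2 - 165) and the roots of f are ±√118, ±√165. Hence the splitting field is K = Q(√118, √165). Since 118 and 165 are distinct squarefree integers > 1, their product 19470 is not a perfect square, so √165 ∉ Q(√118). By the tower law [K:Q] = [Q(√118,√165):Q(√118)] · [Q(√118):Q] = 2 · 2 = 4.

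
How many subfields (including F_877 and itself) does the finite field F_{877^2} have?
F_{877^2} has 2 subfields

The subfields of F_{p^n} are exactly the fields F_{p^d} for d | n (each is the fixed field of the unique index-d subgroup of Gal(F_{p^n}/F_p) ≅ Z/nZ). The divisors of n = 2 are {1, 2}, giving 2 subfields: F_{877^1}, F_{877^2}.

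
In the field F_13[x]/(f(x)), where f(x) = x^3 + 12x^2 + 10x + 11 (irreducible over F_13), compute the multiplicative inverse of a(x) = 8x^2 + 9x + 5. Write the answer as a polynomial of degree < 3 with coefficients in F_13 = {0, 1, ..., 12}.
a(x)^(-1) ≡ 11x^2 + 10x (mod f(x))

Since f is irreducible over F_13, F_13[x]/(f) is a field and a(x) ≠ 0 has an inverse. Apply the extended Euclidean algorithm to f(x) and a(x) in F_13[x]: f(x) = (5x + 4)·a(x) + (x + 4);  a(x) = (8x + 3)·(x + 4) + (6). The last nonzero remainder is the constant 6 = gcd(f, a) in F_13. Back-substituting through the division chain expresses 6 = s(x)·a(x) + t(x)·f(x) with s(x) ≡ x^2 + 8x (mod f), so (x^2 + 8x)·a(x) ≡ 6 (mod f). Multiplying by 6^(-1) ≡ 11 in F_13 gives a(x)^(-1) ≡ 11·(x^2 + 8x) ≡ 11x^2 + 10x (mod f). Check: (8x^2 + 9x + 5)·(11x^2 + 10x) = 10x^4 + 10x^3 + 2x^2 + 11x ≡ 1 (mod x^3 + 12x^2 + 10x + 11).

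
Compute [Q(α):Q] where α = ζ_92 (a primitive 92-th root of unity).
[Q(α):Q] = 44

The minimal polynomial of ζ_92 over Q is the 92-th cyclotomic polynomial Φ_92(x), which is irreducible over Q and has degree φ(92) = 44. Hence [Q(α):Q] = φ(92) = 44.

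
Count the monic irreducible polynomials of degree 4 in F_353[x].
There are 3881819568 monic irreducible polynomials of degree 4 over F_353

Each element of F_{353^4} that lies in no proper subfield is a root of exactly one monic irreducible of degree 4 over F_353, and each such polynomial has 4 distinct roots in F_{353^4}. By Möbius inversion the count is N_353(4) = (1/4) Σ_{d|4} μ(4/d) · 353^d = (1/4)(μ(4)·353^1 + μ(2)·353^2 + μ(1)·353^4) = 15527278272/4 = 3881819568.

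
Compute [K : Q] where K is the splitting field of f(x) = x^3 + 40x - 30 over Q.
[K : Q] = 6

By the rational root test, any rational root of the monic integer polynomial f(x) = x^3 + 40x - 30 must be an integer dividing the constant term -30, i.e. one of ±{1, 2, 3, 5, 6, 10, 15, 30}. Evaluating: f(1) = 11, f(-1) = -71, f(2) = 58, f(-2) = -118, f(3) = 117, f(-3) = -177, f(5) = 295, f(-5) = -355, f(6) = 426, f(-6) = -486, f(10) = 1370, f(-10) = -1430, f(15) = 3945, f(-15) = -4005, f(30) = 28170, f(-30) = -28230; none is 0, so f has no rational root and is therefore irreducible over Q (a cubic with no linear factor over a field is irreducible). For an irreducible cubic, the Galois group is A_3 or S_3 according as the discriminant disc(f) = -4a^3 - 27b^2 = -4·(40)^3 - 27·(-30)^2 = -280300 is or is not a square in Q. Here disc(f) = -280300 is not a perfect square in Q, so the Galois group of f over Q is not contained in A_3 and must be all of S_3. The splitting field has degree |S_3| = 6 over Q, so [K : Q] = 6.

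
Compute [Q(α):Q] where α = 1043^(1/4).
[Q(α):Q] = 4

α is a root of x^4 - 1043. By Eisenstein's criterion at the prime p = 7 (which divides the constant term 1043 but p^2 = 49 does not, since 1043 is squarefree), x^4 - 1043 is irreducible over Q. Hence [Q(α):Q] = 4.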